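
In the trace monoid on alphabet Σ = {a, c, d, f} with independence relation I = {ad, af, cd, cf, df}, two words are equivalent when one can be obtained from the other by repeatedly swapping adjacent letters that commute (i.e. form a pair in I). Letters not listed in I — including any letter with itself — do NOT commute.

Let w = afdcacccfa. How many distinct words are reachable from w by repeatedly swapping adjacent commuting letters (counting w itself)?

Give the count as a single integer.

0(a) covers ∅
1(f) covers ∅
2(d) covers ∅
3(c) covers 0:a
4(a) covers 3:c
5(c) covers 4:a
6(c) covers 5:c
7(c) covers 6:c
8(f) covers 1:f
9(a) covers 7:c
floor of heap: 0:a, 1:f, 2:d
completions by unplaced set U, small U first (add the entries for U minus each lowest piece of U):
  |U|=1: {2}:1  {8}:1  {9}:1
  |U|=2: {1,8}:1  {2,8}:2  {2,9}:2  {7,9}:1  {8,9}:2
  |U|=3: {1,2,8}:3  {1,8,9}:3  {2,7,9}:3  {2,8,9}:6  {6,7,9}:1  {7,8,9}:3
  |U|=4: {1,2,8,9}:12  {1,7,8,9}:6  {2,6,7,9}:4  {2,7,8,9}:12  {5,6,7,9}:1  {6,7,8,9}:4
  |U|=5: {1,2,7,8,9}:30  {1,6,7,8,9}:10  {2,5,6,7,9}:5  {2,6,7,8,9}:20  {4,5,6,7,9}:1  {5,6,7,8,9}:5
  |U|=6: {1,2,6,7,8,9}:60  {1,5,6,7,8,9}:15  {2,4,5,6,7,9}:6  {2,5,6,7,8,9}:30  {3,4,5,6,7,9}:1  {4,5,6,7,8,9}:6
  |U|=7: {0,3,4,5,6,7,9}:1  {1,2,5,6,7,8,9}:105  {1,4,5,6,7,8,9}:21  {2,3,4,5,6,7,9}:7  {2,4,5,6,7,8,9}:42  {3,4,5,6,7,8,9}:7
  |U|=8: {0,2,3,4,5,6,7,9}:8  {0,3,4,5,6,7,8,9}:8  {1,2,4,5,6,7,8,9}:168  {1,3,4,5,6,7,8,9}:28  {2,3,4,5,6,7,8,9}:56
  start at 0(a): 252
  start at 1(f): 72
  start at 2(d): 36
sum over floor = 360

360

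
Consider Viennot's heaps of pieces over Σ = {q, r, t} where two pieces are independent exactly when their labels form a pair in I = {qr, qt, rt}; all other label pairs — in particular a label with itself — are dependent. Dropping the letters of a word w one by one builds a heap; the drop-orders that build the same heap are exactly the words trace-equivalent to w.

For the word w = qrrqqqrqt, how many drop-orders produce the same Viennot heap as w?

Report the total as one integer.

504

0(q) covers ∅
1(r) covers ∅
2(r) covers 1:r
3(q) covers 0:q
4(q) covers 3:q
5(q) covers 4:q
6(r) covers 2:r
7(q) covers 5:q
8(t) covers ∅
floor of heap: 0:q, 1:r, 8:t
completions by unplaced set U, small U first (add the entries for U minus each lowest piece of U):
  |U|=1: {6}:1  {7}:1  {8}:1
  |U|=2: {2,6}:1  {5,7}:1  {6,7}:2  {6,8}:2  {7,8}:2
  |U|=3: {1,2,6}:1  {2,6,7}:3  {2,6,8}:3  {4,5,7}:1  {5,6,7}:3  {5,7,8}:3  {6,7,8}:6
  |U|=4: {1,2,6,7}:4  {1,2,6,8}:4  {2,5,6,7}:6  {2,6,7,8}:12  {3,4,5,7}:1  {4,5,6,7}:4  {4,5,7,8}:4  {5,6,7,8}:12
  |U|=5: {0,3,4,5,7}:1  {1,2,5,6,7}:10  {1,2,6,7,8}:20  {2,4,5,6,7}:10  {2,5,6,7,8}:30  {3,4,5,6,7}:5  {3,4,5,7,8}:5  {4,5,6,7,8}:20
  |U|=6: {0,3,4,5,6,7}:6  {0,3,4,5,7,8}:6  {1,2,4,5,6,7}:20  {1,2,5,6,7,8}:60  {2,3,4,5,6,7}:15  {2,4,5,6,7,8}:60  {3,4,5,6,7,8}:30
  |U|=7: {0,2,3,4,5,6,7}:21  {0,3,4,5,6,7,8}:42  {1,2,3,4,5,6,7}:35  {1,2,4,5,6,7,8}:140  {2,3,4,5,6,7,8}:105
  start at 0(q): 280
  start at 1(r): 168
  start at 8(t): 56
sum over floor = 504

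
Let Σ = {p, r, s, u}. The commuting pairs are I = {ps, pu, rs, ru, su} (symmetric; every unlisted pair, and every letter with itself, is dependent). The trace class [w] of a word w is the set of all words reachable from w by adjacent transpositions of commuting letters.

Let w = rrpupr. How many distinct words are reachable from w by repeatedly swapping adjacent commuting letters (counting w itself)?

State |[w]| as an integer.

6

#0=r has no predecessor
#1=r depends on [0:r]
#2=p depends on [1:r]
#3=u has no predecessor
#4=p depends on [2:p]
#5=r depends on [4:p]
sources: [0:r, 3:u]
N(rest) = Σ N(rest − s) over sources s of rest; N(one piece) = 1:
  size 1 → [3]=1  [5]=1
  size 2 → [3,5]=2  [4,5]=1
  size 3 → [2,4,5]=1  [3,4,5]=3
  size 4 → [1,2,4,5]=1  [2,3,4,5]=4
  first=0(r) contributes 5
  first=3(u) contributes 1
|[w]| = 6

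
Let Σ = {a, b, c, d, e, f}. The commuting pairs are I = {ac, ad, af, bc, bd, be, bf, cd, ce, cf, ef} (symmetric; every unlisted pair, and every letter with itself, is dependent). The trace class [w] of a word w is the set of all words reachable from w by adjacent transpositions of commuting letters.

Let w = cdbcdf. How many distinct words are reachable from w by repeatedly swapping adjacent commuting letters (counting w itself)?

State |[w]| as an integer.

piece 0:c — minimal
piece 1:d — minimal
piece 2:b — minimal
piece 3:c rests on {0:c}
piece 4:d rests on {1:d}
piece 5:f rests on {4:d}
minimal pieces: {0:c, 1:d, 2:b}
ways to finish when only these pieces remain (= sum over removing one remaining piece with nothing left below it):
  1 left: {2}→1  {3}→1  {5}→1
  2 left: {0,3}→1  {2,3}→2  {2,5}→2  {3,5}→2  {4,5}→1
  3 left: {0,2,3}→3  {0,3,5}→3  {1,4,5}→1  {2,3,5}→6  {2,4,5}→3  {3,4,5}→3
  4 left: {0,2,3,5}→12  {0,3,4,5}→6  {1,2,4,5}→4  {1,3,4,5}→4  {2,3,4,5}→12
  placing 0:c first → 20 extensions
  placing 1:d first → 30 extensions
  placing 2:b first → 10 extensions
total linear extensions = 60

60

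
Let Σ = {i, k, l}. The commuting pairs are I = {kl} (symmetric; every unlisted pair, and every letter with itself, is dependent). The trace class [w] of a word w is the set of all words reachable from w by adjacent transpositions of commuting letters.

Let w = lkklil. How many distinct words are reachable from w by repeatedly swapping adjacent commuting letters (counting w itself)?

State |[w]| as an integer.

drop 0:l onto floor
drop 1:k onto floor
drop 2:k onto {1:k}
drop 3:l onto {0:l}
drop 4:i onto {2:k, 3:l}
drop 5:l onto {4:i}
ground layer = {0:l, 1:k}
drop-orders for the pieces not yet dropped (sum over which currently-grounded one goes next):
  1 to go: {5} 1
  2 to go: {4,5} 1
  3 to go: {2,4,5} 1  {3,4,5} 1
  4 to go: {0,3,4,5} 1  {1,2,4,5} 1  {2,3,4,5} 2
  if 0:l drops first: 3 orders
  if 1:k drops first: 3 orders
heap linearizations: 6

6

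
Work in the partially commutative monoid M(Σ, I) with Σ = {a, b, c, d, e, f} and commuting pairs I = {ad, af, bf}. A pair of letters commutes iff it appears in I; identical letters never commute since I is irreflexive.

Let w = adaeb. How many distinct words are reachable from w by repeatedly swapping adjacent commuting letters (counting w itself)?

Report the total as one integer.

#0=a has no predecessor
#1=d has no predecessor
#2=a depends on [0:a]
#3=e depends on [1:d, 2:a]
#4=b depends on [3:e]
sources: [0:a, 1:d]
N(rest) = Σ N(rest − s) over sources s of rest; N(one piece) = 1:
  size 1 → [4]=1
  size 2 → [3,4]=1
  size 3 → [1,3,4]=1  [2,3,4]=1
  first=0(a) contributes 2
  first=1(d) contributes 1
|[w]| = 3

3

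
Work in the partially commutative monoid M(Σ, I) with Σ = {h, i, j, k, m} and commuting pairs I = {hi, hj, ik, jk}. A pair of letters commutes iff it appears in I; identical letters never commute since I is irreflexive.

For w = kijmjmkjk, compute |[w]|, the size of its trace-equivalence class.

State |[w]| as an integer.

drop 0:k onto floor
drop 1:i onto floor
drop 2:j onto {1:i}
drop 3:m onto {0:k, 2:j}
drop 4:j onto {3:m}
drop 5:m onto {4:j}
drop 6:k onto {5:m}
drop 7:j onto {5:m}
drop 8:k onto {6:k}
ground layer = {0:k, 1:i}
drop-orders for the pieces not yet dropped (sum over which currently-grounded one goes next):
  1 to go: {7} 1  {8} 1
  2 to go: {6,8} 1  {7,8} 2
  3 to go: {6,7,8} 3
  4 to go: {5,6,7,8} 3
  5 to go: {4,5,6,7,8} 3
  6 to go: {3,4,5,6,7,8} 3
  7 to go: {0,3,4,5,6,7,8} 3  {2,3,4,5,6,7,8} 3
  if 0:k drops first: 3 orders
  if 1:i drops first: 6 orders
heap linearizations: 9

9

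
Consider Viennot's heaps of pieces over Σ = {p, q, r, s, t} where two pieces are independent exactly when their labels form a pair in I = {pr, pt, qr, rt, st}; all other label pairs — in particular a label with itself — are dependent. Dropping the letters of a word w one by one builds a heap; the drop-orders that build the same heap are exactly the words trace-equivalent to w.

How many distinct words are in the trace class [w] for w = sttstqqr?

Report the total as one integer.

40

piece 0:s — minimal
piece 1:t — minimal
piece 2:t rests on {1:t}
piece 3:s rests on {0:s}
piece 4:t rests on {2:t}
piece 5:q rests on {3:s, 4:t}
piece 6:q rests on {5:q}
piece 7:r rests on {3:s}
minimal pieces: {0:s, 1:t}
ways to finish when only these pieces remain (= sum over removing one remaining piece with nothing left below it):
  1 left: {6}→1  {7}→1
  2 left: {5,6}→1  {6,7}→2
  3 left: {4,5,6}→1  {5,6,7}→3
  4 left: {2,4,5,6}→1  {3,5,6,7}→3  {4,5,6,7}→4
  5 left: {0,3,5,6,7}→3  {1,2,4,5,6}→1  {2,4,5,6,7}→5  {3,4,5,6,7}→7
  6 left: {0,3,4,5,6,7}→10  {1,2,4,5,6,7}→6  {2,3,4,5,6,7}→12
  placing 0:s first → 18 extensions
  placing 1:t first → 22 extensions
total linear extensions = 40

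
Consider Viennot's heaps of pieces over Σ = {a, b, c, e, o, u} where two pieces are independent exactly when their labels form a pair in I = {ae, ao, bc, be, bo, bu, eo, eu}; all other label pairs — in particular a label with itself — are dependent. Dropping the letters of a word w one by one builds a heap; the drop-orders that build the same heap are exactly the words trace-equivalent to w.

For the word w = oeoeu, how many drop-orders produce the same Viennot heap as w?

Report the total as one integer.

drop 0:o onto floor
drop 1:e onto floor
drop 2:o onto {0:o}
drop 3:e onto {1:e}
drop 4:u onto {2:o}
ground layer = {0:o, 1:e}
drop-orders for the pieces not yet dropped (sum over which currently-grounded one goes next):
  1 to go: {3} 1  {4} 1
  2 to go: {1,3} 1  {2,4} 1  {3,4} 2
  3 to go: {0,2,4} 1  {1,3,4} 3  {2,3,4} 3
  if 0:o drops first: 6 orders
  if 1:e drops first: 4 orders
heap linearizations: 10

10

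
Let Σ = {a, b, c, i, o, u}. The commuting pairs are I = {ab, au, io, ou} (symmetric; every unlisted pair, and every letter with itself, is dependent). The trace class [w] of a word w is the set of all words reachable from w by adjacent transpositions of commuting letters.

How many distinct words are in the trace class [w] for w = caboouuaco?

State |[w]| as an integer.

25

0(c) covers ∅
1(a) covers 0:c
2(b) covers 0:c
3(o) covers 1:a, 2:b
4(o) covers 3:o
5(u) covers 2:b
6(u) covers 5:u
7(a) covers 4:o
8(c) covers 6:u, 7:a
9(o) covers 8:c
floor of heap: 0:c
completions by unplaced set U, small U first (add the entries for U minus each lowest piece of U):
  |U|=1: {9}:1
  |U|=2: {8,9}:1
  |U|=3: {6,8,9}:1  {7,8,9}:1
  |U|=4: {4,7,8,9}:1  {5,6,8,9}:1  {6,7,8,9}:2
  |U|=5: {3,4,7,8,9}:1  {4,6,7,8,9}:3  {5,6,7,8,9}:3
  |U|=6: {1,3,4,7,8,9}:1  {3,4,6,7,8,9}:4  {4,5,6,7,8,9}:6
  |U|=7: {1,3,4,6,7,8,9}:5  {3,4,5,6,7,8,9}:10
  |U|=8: {1,3,4,5,6,7,8,9}:15  {2,3,4,5,6,7,8,9}:10
  start at 0(c): 25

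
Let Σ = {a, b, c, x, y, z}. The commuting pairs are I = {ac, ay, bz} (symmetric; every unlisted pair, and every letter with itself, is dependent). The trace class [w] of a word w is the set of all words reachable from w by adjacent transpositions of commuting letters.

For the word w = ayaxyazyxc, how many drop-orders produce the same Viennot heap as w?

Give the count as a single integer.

6

#0=a has no predecessor
#1=y has no predecessor
#2=a depends on [0:a]
#3=x depends on [1:y, 2:a]
#4=y depends on [3:x]
#5=a depends on [3:x]
#6=z depends on [4:y, 5:a]
#7=y depends on [6:z]
#8=x depends on [7:y]
#9=c depends on [8:x]
sources: [0:a, 1:y]
N(rest) = Σ N(rest − s) over sources s of rest; N(one piece) = 1:
  size 1 → [9]=1
  size 2 → [8,9]=1
  size 3 → [7,8,9]=1
  size 4 → [6,7,8,9]=1
  size 5 → [4,6,7,8,9]=1  [5,6,7,8,9]=1
  size 6 → [4,5,6,7,8,9]=2
  size 7 → [3,4,5,6,7,8,9]=2
  size 8 → [1,3,4,5,6,7,8,9]=2  [2,3,4,5,6,7,8,9]=2
  first=0(a) contributes 4
  first=1(y) contributes 2
|[w]| = 6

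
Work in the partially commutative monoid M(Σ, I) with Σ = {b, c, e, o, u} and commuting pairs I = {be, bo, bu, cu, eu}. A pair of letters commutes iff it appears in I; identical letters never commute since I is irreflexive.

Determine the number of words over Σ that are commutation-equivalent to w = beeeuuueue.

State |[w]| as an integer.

1260

0(b) covers ∅
1(e) covers ∅
2(e) covers 1:e
3(e) covers 2:e
4(u) covers ∅
5(u) covers 4:u
6(u) covers 5:u
7(e) covers 3:e
8(u) covers 6:u
9(e) covers 7:e
floor of heap: 0:b, 1:e, 4:u
completions by unplaced set U, small U first (add the entries for U minus each lowest piece of U):
  |U|=1: {0}:1  {8}:1  {9}:1
  |U|=2: {0,8}:2  {0,9}:2  {6,8}:1  {7,9}:1  {8,9}:2
  |U|=3: {0,6,8}:3  {0,7,9}:3  {0,8,9}:6  {3,7,9}:1  {5,6,8}:1  {6,8,9}:3  {7,8,9}:3
  |U|=4: {0,3,7,9}:4  {0,5,6,8}:4  {0,6,8,9}:12  {0,7,8,9}:12  {2,3,7,9}:1  {3,7,8,9}:4  {4,5,6,8}:1  {5,6,8,9}:4  {6,7,8,9}:6
  |U|=5: {0,2,3,7,9}:5  {0,3,7,8,9}:20  {0,4,5,6,8}:5  {0,5,6,8,9}:20  {0,6,7,8,9}:30  {1,2,3,7,9}:1  {2,3,7,8,9}:5  {3,6,7,8,9}:10  {4,5,6,8,9}:5  {5,6,7,8,9}:10
  |U|=6: {0,1,2,3,7,9}:6  {0,2,3,7,8,9}:30  {0,3,6,7,8,9}:60  {0,4,5,6,8,9}:30  {0,5,6,7,8,9}:60  {1,2,3,7,8,9}:6  {2,3,6,7,8,9}:15  {3,5,6,7,8,9}:20  {4,5,6,7,8,9}:15
  |U|=7: {0,1,2,3,7,8,9}:42  {0,2,3,6,7,8,9}:105  {0,3,5,6,7,8,9}:140  {0,4,5,6,7,8,9}:105  {1,2,3,6,7,8,9}:21  {2,3,5,6,7,8,9}:35  {3,4,5,6,7,8,9}:35
  |U|=8: {0,1,2,3,6,7,8,9}:168  {0,2,3,5,6,7,8,9}:280  {0,3,4,5,6,7,8,9}:280  {1,2,3,5,6,7,8,9}:56  {2,3,4,5,6,7,8,9}:70
  start at 0(b): 126
  start at 1(e): 630
  start at 4(u): 504
sum over floor = 1260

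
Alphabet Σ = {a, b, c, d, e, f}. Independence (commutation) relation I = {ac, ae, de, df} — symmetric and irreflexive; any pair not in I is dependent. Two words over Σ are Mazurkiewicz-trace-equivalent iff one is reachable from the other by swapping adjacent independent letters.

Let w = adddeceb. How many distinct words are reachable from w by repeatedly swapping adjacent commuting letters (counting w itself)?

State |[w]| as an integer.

5

#0=a has no predecessor
#1=d depends on [0:a]
#2=d depends on [1:d]
#3=d depends on [2:d]
#4=e has no predecessor
#5=c depends on [3:d, 4:e]
#6=e depends on [5:c]
#7=b depends on [6:e]
sources: [0:a, 4:e]
N(rest) = Σ N(rest − s) over sources s of rest; N(one piece) = 1:
  size 1 → [7]=1
  size 2 → [6,7]=1
  size 3 → [5,6,7]=1
  size 4 → [3,5,6,7]=1  [4,5,6,7]=1
  size 5 → [2,3,5,6,7]=1  [3,4,5,6,7]=2
  size 6 → [1,2,3,5,6,7]=1  [2,3,4,5,6,7]=3
  first=0(a) contributes 4
  first=4(e) contributes 1
|[w]| = 5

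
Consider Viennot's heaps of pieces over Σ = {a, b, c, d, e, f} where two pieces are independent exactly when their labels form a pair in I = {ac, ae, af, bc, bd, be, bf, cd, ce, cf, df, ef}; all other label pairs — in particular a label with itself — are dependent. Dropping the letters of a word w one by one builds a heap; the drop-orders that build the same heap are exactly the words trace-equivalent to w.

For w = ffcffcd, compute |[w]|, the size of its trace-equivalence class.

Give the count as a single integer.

#0=f has no predecessor
#1=f depends on [0:f]
#2=c has no predecessor
#3=f depends on [1:f]
#4=f depends on [3:f]
#5=c depends on [2:c]
#6=d has no predecessor
sources: [0:f, 2:c, 6:d]
N(rest) = Σ N(rest − s) over sources s of rest; N(one piece) = 1:
  size 1 → [4]=1  [5]=1  [6]=1
  size 2 → [2,5]=1  [3,4]=1  [4,5]=2  [4,6]=2  [5,6]=2
  size 3 → [1,3,4]=1  [2,4,5]=3  [2,5,6]=3  [3,4,5]=3  [3,4,6]=3  [4,5,6]=6
  size 4 → [0,1,3,4]=1  [1,3,4,5]=4  [1,3,4,6]=4  [2,3,4,5]=6  [2,4,5,6]=12  [3,4,5,6]=12
  size 5 → [0,1,3,4,5]=5  [0,1,3,4,6]=5  [1,2,3,4,5]=10  [1,3,4,5,6]=20  [2,3,4,5,6]=30
  first=0(f) contributes 60
  first=2(c) contributes 30
  first=6(d) contributes 15
|[w]| = 105

105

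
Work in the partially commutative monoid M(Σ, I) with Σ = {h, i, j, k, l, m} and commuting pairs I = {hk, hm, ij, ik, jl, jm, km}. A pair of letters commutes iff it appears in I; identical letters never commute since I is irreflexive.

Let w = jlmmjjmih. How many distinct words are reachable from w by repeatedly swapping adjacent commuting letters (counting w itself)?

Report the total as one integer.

#0=j has no predecessor
#1=l has no predecessor
#2=m depends on [1:l]
#3=m depends on [2:m]
#4=j depends on [0:j]
#5=j depends on [4:j]
#6=m depends on [3:m]
#7=i depends on [6:m]
#8=h depends on [5:j, 7:i]
sources: [0:j, 1:l]
N(rest) = Σ N(rest − s) over sources s of rest; N(one piece) = 1:
  size 1 → [8]=1
  size 2 → [5,8]=1  [7,8]=1
  size 3 → [4,5,8]=1  [5,7,8]=2  [6,7,8]=1
  size 4 → [0,4,5,8]=1  [3,6,7,8]=1  [4,5,7,8]=3  [5,6,7,8]=3
  size 5 → [0,4,5,7,8]=4  [2,3,6,7,8]=1  [3,5,6,7,8]=4  [4,5,6,7,8]=6
  size 6 → [0,4,5,6,7,8]=10  [1,2,3,6,7,8]=1  [2,3,5,6,7,8]=5  [3,4,5,6,7,8]=10
  size 7 → [0,3,4,5,6,7,8]=20  [1,2,3,5,6,7,8]=6  [2,3,4,5,6,7,8]=15
  first=0(j) contributes 21
  first=1(l) contributes 35
|[w]| = 56

56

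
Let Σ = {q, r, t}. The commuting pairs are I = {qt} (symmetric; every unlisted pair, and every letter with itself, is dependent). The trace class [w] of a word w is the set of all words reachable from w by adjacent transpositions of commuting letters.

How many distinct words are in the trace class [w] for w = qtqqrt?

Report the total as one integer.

4

#0=q has no predecessor
#1=t has no predecessor
#2=q depends on [0:q]
#3=q depends on [2:q]
#4=r depends on [1:t, 3:q]
#5=t depends on [4:r]
sources: [0:q, 1:t]
N(rest) = Σ N(rest − s) over sources s of rest; N(one piece) = 1:
  size 1 → [5]=1
  size 2 → [4,5]=1
  size 3 → [1,4,5]=1  [3,4,5]=1
  size 4 → [1,3,4,5]=2  [2,3,4,5]=1
  first=0(q) contributes 3
  first=1(t) contributes 1
|[w]| = 4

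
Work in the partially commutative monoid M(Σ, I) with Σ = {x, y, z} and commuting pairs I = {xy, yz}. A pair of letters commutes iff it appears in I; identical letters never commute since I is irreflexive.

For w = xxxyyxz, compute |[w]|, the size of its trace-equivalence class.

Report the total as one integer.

21

drop 0:x onto floor
drop 1:x onto {0:x}
drop 2:x onto {1:x}
drop 3:y onto floor
drop 4:y onto {3:y}
drop 5:x onto {2:x}
drop 6:z onto {5:x}
ground layer = {0:x, 3:y}
drop-orders for the pieces not yet dropped (sum over which currently-grounded one goes next):
  1 to go: {4} 1  {6} 1
  2 to go: {3,4} 1  {4,6} 2  {5,6} 1
  3 to go: {2,5,6} 1  {3,4,6} 3  {4,5,6} 3
  4 to go: {1,2,5,6} 1  {2,4,5,6} 4  {3,4,5,6} 6
  5 to go: {0,1,2,5,6} 1  {1,2,4,5,6} 5  {2,3,4,5,6} 10
  if 0:x drops first: 15 orders
  if 3:y drops first: 6 orders
heap linearizations: 21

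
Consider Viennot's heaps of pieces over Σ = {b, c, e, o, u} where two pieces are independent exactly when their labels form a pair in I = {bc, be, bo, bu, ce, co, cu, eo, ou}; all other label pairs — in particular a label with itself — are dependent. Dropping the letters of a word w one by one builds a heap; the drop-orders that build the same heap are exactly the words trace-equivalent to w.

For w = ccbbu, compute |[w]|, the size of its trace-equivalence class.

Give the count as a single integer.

0(c) covers ∅
1(c) covers 0:c
2(b) covers ∅
3(b) covers 2:b
4(u) covers ∅
floor of heap: 0:c, 2:b, 4:u
completions by unplaced set U, small U first (add the entries for U minus each lowest piece of U):
  |U|=1: {1}:1  {3}:1  {4}:1
  |U|=2: {0,1}:1  {1,3}:2  {1,4}:2  {2,3}:1  {3,4}:2
  |U|=3: {0,1,3}:3  {0,1,4}:3  {1,2,3}:3  {1,3,4}:6  {2,3,4}:3
  start at 0(c): 12
  start at 2(b): 12
  start at 4(u): 6
sum over floor = 30

30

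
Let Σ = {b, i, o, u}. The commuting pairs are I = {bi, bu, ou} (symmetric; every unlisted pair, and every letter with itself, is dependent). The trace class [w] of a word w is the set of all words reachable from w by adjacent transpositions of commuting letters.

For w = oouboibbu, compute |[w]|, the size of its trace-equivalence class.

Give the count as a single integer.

34

piece 0:o — minimal
piece 1:o rests on {0:o}
piece 2:u — minimal
piece 3:b rests on {1:o}
piece 4:o rests on {3:b}
piece 5:i rests on {2:u, 4:o}
piece 6:b rests on {4:o}
piece 7:b rests on {6:b}
piece 8:u rests on {5:i}
minimal pieces: {0:o, 2:u}
ways to finish when only these pieces remain (= sum over removing one remaining piece with nothing left below it):
  1 left: {7}→1  {8}→1
  2 left: {5,8}→1  {6,7}→1  {7,8}→2
  3 left: {2,5,8}→1  {5,7,8}→3  {6,7,8}→3
  4 left: {2,5,7,8}→4  {5,6,7,8}→6
  5 left: {2,5,6,7,8}→10  {4,5,6,7,8}→6
  6 left: {2,4,5,6,7,8}→16  {3,4,5,6,7,8}→6
  7 left: {1,3,4,5,6,7,8}→6  {2,3,4,5,6,7,8}→22
  placing 0:o first → 28 extensions
  placing 2:u first → 6 extensions
total linear extensions = 34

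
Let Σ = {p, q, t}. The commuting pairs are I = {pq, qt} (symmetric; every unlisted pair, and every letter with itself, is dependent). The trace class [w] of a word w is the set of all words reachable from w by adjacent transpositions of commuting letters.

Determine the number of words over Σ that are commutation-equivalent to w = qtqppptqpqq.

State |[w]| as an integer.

462

piece 0:q — minimal
piece 1:t — minimal
piece 2:q rests on {0:q}
piece 3:p rests on {1:t}
piece 4:p rests on {3:p}
piece 5:p rests on {4:p}
piece 6:t rests on {5:p}
piece 7:q rests on {2:q}
piece 8:p rests on {6:t}
piece 9:q rests on {7:q}
piece 10:q rests on {9:q}
minimal pieces: {0:q, 1:t}
ways to finish when only these pieces remain (= sum over removing one remaining piece with nothing left below it):
  1 left: {8}→1  {10}→1
  2 left: {6,8}→1  {8,10}→2  {9,10}→1
  3 left: {5,6,8}→1  {6,8,10}→3  {7,9,10}→1  {8,9,10}→3
  4 left: {2,7,9,10}→1  {4,5,6,8}→1  {5,6,8,10}→4  {6,8,9,10}→6  {7,8,9,10}→4
  5 left: {0,2,7,9,10}→1  {2,7,8,9,10}→5  {3,4,5,6,8}→1  {4,5,6,8,10}→5  {5,6,8,9,10}→10  {6,7,8,9,10}→10
  6 left: {0,2,7,8,9,10}→6  {1,3,4,5,6,8}→1  {2,6,7,8,9,10}→15  {3,4,5,6,8,10}→6  {4,5,6,8,9,10}→15  {5,6,7,8,9,10}→20
  7 left: {0,2,6,7,8,9,10}→21  {1,3,4,5,6,8,10}→7  {2,5,6,7,8,9,10}→35  {3,4,5,6,8,9,10}→21  {4,5,6,7,8,9,10}→35
  8 left: {0,2,5,6,7,8,9,10}→56  {1,3,4,5,6,8,9,10}→28  {2,4,5,6,7,8,9,10}→70  {3,4,5,6,7,8,9,10}→56
  9 left: {0,2,4,5,6,7,8,9,10}→126  {1,3,4,5,6,7,8,9,10}→84  {2,3,4,5,6,7,8,9,10}→126
  placing 0:q first → 210 extensions
  placing 1:t first → 252 extensions
total linear extensions = 462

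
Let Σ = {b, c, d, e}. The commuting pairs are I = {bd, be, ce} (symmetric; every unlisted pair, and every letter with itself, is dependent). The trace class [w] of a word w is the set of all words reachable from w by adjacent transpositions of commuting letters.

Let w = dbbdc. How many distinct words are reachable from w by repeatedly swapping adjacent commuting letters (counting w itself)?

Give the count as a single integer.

6

piece 0:d — minimal
piece 1:b — minimal
piece 2:b rests on {1:b}
piece 3:d rests on {0:d}
piece 4:c rests on {2:b, 3:d}
minimal pieces: {0:d, 1:b}
ways to finish when only these pieces remain (= sum over removing one remaining piece with nothing left below it):
  1 left: {4}→1
  2 left: {2,4}→1  {3,4}→1
  3 left: {0,3,4}→1  {1,2,4}→1  {2,3,4}→2
  placing 0:d first → 3 extensions
  placing 1:b first → 3 extensions
total linear extensions = 6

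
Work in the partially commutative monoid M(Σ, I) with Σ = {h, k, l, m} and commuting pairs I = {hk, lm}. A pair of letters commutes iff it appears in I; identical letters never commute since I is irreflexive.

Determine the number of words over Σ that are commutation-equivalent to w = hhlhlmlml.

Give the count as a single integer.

10

piece 0:h — minimal
piece 1:h rests on {0:h}
piece 2:l rests on {1:h}
piece 3:h rests on {2:l}
piece 4:l rests on {3:h}
piece 5:m rests on {3:h}
piece 6:l rests on {4:l}
piece 7:m rests on {5:m}
piece 8:l rests on {6:l}
minimal pieces: {0:h}
ways to finish when only these pieces remain (= sum over removing one remaining piece with nothing left below it):
  1 left: {7}→1  {8}→1
  2 left: {5,7}→1  {6,8}→1  {7,8}→2
  3 left: {4,6,8}→1  {5,7,8}→3  {6,7,8}→3
  4 left: {4,6,7,8}→4  {5,6,7,8}→6
  5 left: {4,5,6,7,8}→10
  6 left: {3,4,5,6,7,8}→10
  7 left: {2,3,4,5,6,7,8}→10
  placing 0:h first → 10 extensions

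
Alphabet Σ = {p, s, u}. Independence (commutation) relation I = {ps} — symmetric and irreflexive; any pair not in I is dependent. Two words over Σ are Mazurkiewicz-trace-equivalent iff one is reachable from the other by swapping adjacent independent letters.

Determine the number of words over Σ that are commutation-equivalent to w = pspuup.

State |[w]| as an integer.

3

#0=p has no predecessor
#1=s has no predecessor
#2=p depends on [0:p]
#3=u depends on [1:s, 2:p]
#4=u depends on [3:u]
#5=p depends on [4:u]
sources: [0:p, 1:s]
N(rest) = Σ N(rest − s) over sources s of rest; N(one piece) = 1:
  size 1 → [5]=1
  size 2 → [4,5]=1
  size 3 → [3,4,5]=1
  size 4 → [1,3,4,5]=1  [2,3,4,5]=1
  first=0(p) contributes 2
  first=1(s) contributes 1
|[w]| = 3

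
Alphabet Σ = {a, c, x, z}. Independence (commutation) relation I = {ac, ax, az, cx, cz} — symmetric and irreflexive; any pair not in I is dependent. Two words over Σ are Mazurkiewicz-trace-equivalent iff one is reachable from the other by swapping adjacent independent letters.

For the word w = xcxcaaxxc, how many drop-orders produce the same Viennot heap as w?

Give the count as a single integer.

1260

piece 0:x — minimal
piece 1:c — minimal
piece 2:x rests on {0:x}
piece 3:c rests on {1:c}
piece 4:a — minimal
piece 5:a rests on {4:a}
piece 6:x rests on {2:x}
piece 7:x rests on {6:x}
piece 8:c rests on {3:c}
minimal pieces: {0:x, 1:c, 4:a}
ways to finish when only these pieces remain (= sum over removing one remaining piece with nothing left below it):
  1 left: {5}→1  {7}→1  {8}→1
  2 left: {3,8}→1  {4,5}→1  {5,7}→2  {5,8}→2  {6,7}→1  {7,8}→2
  3 left: {1,3,8}→1  {2,6,7}→1  {3,5,8}→3  {3,7,8}→3  {4,5,7}→3  {4,5,8}→3  {5,6,7}→3  {5,7,8}→6  {6,7,8}→3
  4 left: {0,2,6,7}→1  {1,3,5,8}→4  {1,3,7,8}→4  {2,5,6,7}→4  {2,6,7,8}→4  {3,4,5,8}→6  {3,5,7,8}→12  {3,6,7,8}→6  {4,5,6,7}→6  {4,5,7,8}→12  {5,6,7,8}→12
  5 left: {0,2,5,6,7}→5  {0,2,6,7,8}→5  {1,3,4,5,8}→10  {1,3,5,7,8}→20  {1,3,6,7,8}→10  {2,3,6,7,8}→10  {2,4,5,6,7}→10  {2,5,6,7,8}→20  {3,4,5,7,8}→30  {3,5,6,7,8}→30  {4,5,6,7,8}→30
  6 left: {0,2,3,6,7,8}→15  {0,2,4,5,6,7}→15  {0,2,5,6,7,8}→30  {1,2,3,6,7,8}→20  {1,3,4,5,7,8}→60  {1,3,5,6,7,8}→60  {2,3,5,6,7,8}→60  {2,4,5,6,7,8}→60  {3,4,5,6,7,8}→90
  7 left: {0,1,2,3,6,7,8}→35  {0,2,3,5,6,7,8}→105  {0,2,4,5,6,7,8}→105  {1,2,3,5,6,7,8}→140  {1,3,4,5,6,7,8}→210  {2,3,4,5,6,7,8}→210
  placing 0:x first → 560 extensions
  placing 1:c first → 420 extensions
  placing 4:a first → 280 extensions
total linear extensions = 1260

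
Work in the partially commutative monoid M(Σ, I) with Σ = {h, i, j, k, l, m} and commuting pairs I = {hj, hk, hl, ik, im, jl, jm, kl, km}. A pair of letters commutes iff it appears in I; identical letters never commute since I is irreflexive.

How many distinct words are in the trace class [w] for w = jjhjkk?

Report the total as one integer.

6

piece 0:j — minimal
piece 1:j rests on {0:j}
piece 2:h — minimal
piece 3:j rests on {1:j}
piece 4:k rests on {3:j}
piece 5:k rests on {4:k}
minimal pieces: {0:j, 2:h}
ways to finish when only these pieces remain (= sum over removing one remaining piece with nothing left below it):
  1 left: {2}→1  {5}→1
  2 left: {2,5}→2  {4,5}→1
  3 left: {2,4,5}→3  {3,4,5}→1
  4 left: {1,3,4,5}→1  {2,3,4,5}→4
  placing 0:j first → 5 extensions
  placing 2:h first → 1 extensions
total linear extensions = 6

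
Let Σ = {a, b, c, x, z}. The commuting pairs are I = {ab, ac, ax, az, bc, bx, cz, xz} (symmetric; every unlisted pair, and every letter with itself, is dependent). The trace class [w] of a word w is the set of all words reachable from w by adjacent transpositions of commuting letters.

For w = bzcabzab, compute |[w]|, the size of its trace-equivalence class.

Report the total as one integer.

drop 0:b onto floor
drop 1:z onto {0:b}
drop 2:c onto floor
drop 3:a onto floor
drop 4:b onto {1:z}
drop 5:z onto {4:b}
drop 6:a onto {3:a}
drop 7:b onto {5:z}
ground layer = {0:b, 2:c, 3:a}
drop-orders for the pieces not yet dropped (sum over which currently-grounded one goes next):
  1 to go: {2} 1  {6} 1  {7} 1
  2 to go: {2,6} 2  {2,7} 2  {3,6} 1  {5,7} 1  {6,7} 2
  3 to go: {2,3,6} 3  {2,5,7} 3  {2,6,7} 6  {3,6,7} 3  {4,5,7} 1  {5,6,7} 3
  4 to go: {1,4,5,7} 1  {2,3,6,7} 12  {2,4,5,7} 4  {2,5,6,7} 12  {3,5,6,7} 6  {4,5,6,7} 4
  5 to go: {0,1,4,5,7} 1  {1,2,4,5,7} 5  {1,4,5,6,7} 5  {2,3,5,6,7} 30  {2,4,5,6,7} 20  {3,4,5,6,7} 10
  6 to go: {0,1,2,4,5,7} 6  {0,1,4,5,6,7} 6  {1,2,4,5,6,7} 30  {1,3,4,5,6,7} 15  {2,3,4,5,6,7} 60
  if 0:b drops first: 105 orders
  if 2:c drops first: 21 orders
  if 3:a drops first: 42 orders
heap linearizations: 168

168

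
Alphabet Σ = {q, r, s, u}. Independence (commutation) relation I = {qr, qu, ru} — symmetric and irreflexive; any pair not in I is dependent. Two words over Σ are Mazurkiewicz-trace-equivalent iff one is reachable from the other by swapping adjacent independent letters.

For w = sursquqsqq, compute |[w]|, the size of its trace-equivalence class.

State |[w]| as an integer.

6

piece 0:s — minimal
piece 1:u rests on {0:s}
piece 2:r rests on {0:s}
piece 3:s rests on {1:u, 2:r}
piece 4:q rests on {3:s}
piece 5:u rests on {3:s}
piece 6:q rests on {4:q}
piece 7:s rests on {5:u, 6:q}
piece 8:q rests on {7:s}
piece 9:q rests on {8:q}
minimal pieces: {0:s}
ways to finish when only these pieces remain (= sum over removing one remaining piece with nothing left below it):
  1 left: {9}→1
  2 left: {8,9}→1
  3 left: {7,8,9}→1
  4 left: {5,7,8,9}→1  {6,7,8,9}→1
  5 left: {4,6,7,8,9}→1  {5,6,7,8,9}→2
  6 left: {4,5,6,7,8,9}→3
  7 left: {3,4,5,6,7,8,9}→3
  8 left: {1,3,4,5,6,7,8,9}→3  {2,3,4,5,6,7,8,9}→3
  placing 0:s first → 6 extensions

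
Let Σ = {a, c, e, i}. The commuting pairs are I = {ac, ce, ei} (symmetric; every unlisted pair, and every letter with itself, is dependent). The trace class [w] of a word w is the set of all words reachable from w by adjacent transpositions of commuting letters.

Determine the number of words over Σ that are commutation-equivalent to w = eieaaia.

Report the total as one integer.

#0=e has no predecessor
#1=i has no predecessor
#2=e depends on [0:e]
#3=a depends on [1:i, 2:e]
#4=a depends on [3:a]
#5=i depends on [4:a]
#6=a depends on [5:i]
sources: [0:e, 1:i]
N(rest) = Σ N(rest − s) over sources s of rest; N(one piece) = 1:
  size 1 → [6]=1
  size 2 → [5,6]=1
  size 3 → [4,5,6]=1
  size 4 → [3,4,5,6]=1
  size 5 → [1,3,4,5,6]=1  [2,3,4,5,6]=1
  first=0(e) contributes 2
  first=1(i) contributes 1
|[w]| = 3

3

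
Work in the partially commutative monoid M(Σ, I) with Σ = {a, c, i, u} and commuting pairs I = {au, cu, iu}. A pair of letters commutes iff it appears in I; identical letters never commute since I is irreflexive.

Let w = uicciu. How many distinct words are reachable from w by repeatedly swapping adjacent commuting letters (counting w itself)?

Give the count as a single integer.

15

0(u) covers ∅
1(i) covers ∅
2(c) covers 1:i
3(c) covers 2:c
4(i) covers 3:c
5(u) covers 0:u
floor of heap: 0:u, 1:i
completions by unplaced set U, small U first (add the entries for U minus each lowest piece of U):
  |U|=1: {4}:1  {5}:1
  |U|=2: {0,5}:1  {3,4}:1  {4,5}:2
  |U|=3: {0,4,5}:3  {2,3,4}:1  {3,4,5}:3
  |U|=4: {0,3,4,5}:6  {1,2,3,4}:1  {2,3,4,5}:4
  start at 0(u): 5
  start at 1(i): 10
sum over floor = 15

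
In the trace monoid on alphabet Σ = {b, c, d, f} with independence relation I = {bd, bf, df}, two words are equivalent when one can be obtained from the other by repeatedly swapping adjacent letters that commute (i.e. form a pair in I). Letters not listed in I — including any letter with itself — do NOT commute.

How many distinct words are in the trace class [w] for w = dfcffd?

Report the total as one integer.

6

#0=d has no predecessor
#1=f has no predecessor
#2=c depends on [0:d, 1:f]
#3=f depends on [2:c]
#4=f depends on [3:f]
#5=d depends on [2:c]
sources: [0:d, 1:f]
N(rest) = Σ N(rest − s) over sources s of rest; N(one piece) = 1:
  size 1 → [4]=1  [5]=1
  size 2 → [3,4]=1  [4,5]=2
  size 3 → [3,4,5]=3
  size 4 → [2,3,4,5]=3
  first=0(d) contributes 3
  first=1(f) contributes 3
|[w]| = 6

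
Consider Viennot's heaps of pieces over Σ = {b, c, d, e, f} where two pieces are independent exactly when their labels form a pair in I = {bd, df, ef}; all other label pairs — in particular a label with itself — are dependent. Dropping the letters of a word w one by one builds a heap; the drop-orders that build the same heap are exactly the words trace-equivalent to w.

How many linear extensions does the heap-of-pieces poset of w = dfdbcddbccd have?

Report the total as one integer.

18

0(d) covers ∅
1(f) covers ∅
2(d) covers 0:d
3(b) covers 1:f
4(c) covers 2:d, 3:b
5(d) covers 4:c
6(d) covers 5:d
7(b) covers 4:c
8(c) covers 6:d, 7:b
9(c) covers 8:c
10(d) covers 9:c
floor of heap: 0:d, 1:f
completions by unplaced set U, small U first (add the entries for U minus each lowest piece of U):
  |U|=1: {10}:1
  |U|=2: {9,10}:1
  |U|=3: {8,9,10}:1
  |U|=4: {6,8,9,10}:1  {7,8,9,10}:1
  |U|=5: {5,6,8,9,10}:1  {6,7,8,9,10}:2
  |U|=6: {5,6,7,8,9,10}:3
  |U|=7: {4,5,6,7,8,9,10}:3
  |U|=8: {2,4,5,6,7,8,9,10}:3  {3,4,5,6,7,8,9,10}:3
  |U|=9: {0,2,4,5,6,7,8,9,10}:3  {1,3,4,5,6,7,8,9,10}:3  {2,3,4,5,6,7,8,9,10}:6
  start at 0(d): 9
  start at 1(f): 9
sum over floor = 18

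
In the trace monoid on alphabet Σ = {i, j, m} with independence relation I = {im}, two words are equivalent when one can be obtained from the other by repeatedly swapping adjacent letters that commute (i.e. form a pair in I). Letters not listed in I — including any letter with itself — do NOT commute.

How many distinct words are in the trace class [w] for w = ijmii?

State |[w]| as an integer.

3

piece 0:i — minimal
piece 1:j rests on {0:i}
piece 2:m rests on {1:j}
piece 3:i rests on {1:j}
piece 4:i rests on {3:i}
minimal pieces: {0:i}
ways to finish when only these pieces remain (= sum over removing one remaining piece with nothing left below it):
  1 left: {2}→1  {4}→1
  2 left: {2,4}→2  {3,4}→1
  3 left: {2,3,4}→3
  placing 0:i first → 3 extensions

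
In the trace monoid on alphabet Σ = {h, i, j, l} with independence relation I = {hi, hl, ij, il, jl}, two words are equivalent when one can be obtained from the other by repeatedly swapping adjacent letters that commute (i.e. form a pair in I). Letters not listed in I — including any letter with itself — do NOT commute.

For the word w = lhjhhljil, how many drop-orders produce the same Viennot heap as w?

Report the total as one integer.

#0=l has no predecessor
#1=h has no predecessor
#2=j depends on [1:h]
#3=h depends on [2:j]
#4=h depends on [3:h]
#5=l depends on [0:l]
#6=j depends on [4:h]
#7=i has no predecessor
#8=l depends on [5:l]
sources: [0:l, 1:h, 7:i]
N(rest) = Σ N(rest − s) over sources s of rest; N(one piece) = 1:
  size 1 → [6]=1  [7]=1  [8]=1
  size 2 → [4,6]=1  [5,8]=1  [6,7]=2  [6,8]=2  [7,8]=2
  size 3 → [0,5,8]=1  [3,4,6]=1  [4,6,7]=3  [4,6,8]=3  [5,6,8]=3  [5,7,8]=3  [6,7,8]=6
  size 4 → [0,5,6,8]=4  [0,5,7,8]=4  [2,3,4,6]=1  [3,4,6,7]=4  [3,4,6,8]=4  [4,5,6,8]=6  [4,6,7,8]=12  [5,6,7,8]=12
  size 5 → [0,4,5,6,8]=10  [0,5,6,7,8]=20  [1,2,3,4,6]=1  [2,3,4,6,7]=5  [2,3,4,6,8]=5  [3,4,5,6,8]=10  [3,4,6,7,8]=20  [4,5,6,7,8]=30
  size 6 → [0,3,4,5,6,8]=20  [0,4,5,6,7,8]=60  [1,2,3,4,6,7]=6  [1,2,3,4,6,8]=6  [2,3,4,5,6,8]=15  [2,3,4,6,7,8]=30  [3,4,5,6,7,8]=60
  size 7 → [0,2,3,4,5,6,8]=35  [0,3,4,5,6,7,8]=140  [1,2,3,4,5,6,8]=21  [1,2,3,4,6,7,8]=42  [2,3,4,5,6,7,8]=105
  first=0(l) contributes 168
  first=1(h) contributes 280
  first=7(i) contributes 56
|[w]| = 504

504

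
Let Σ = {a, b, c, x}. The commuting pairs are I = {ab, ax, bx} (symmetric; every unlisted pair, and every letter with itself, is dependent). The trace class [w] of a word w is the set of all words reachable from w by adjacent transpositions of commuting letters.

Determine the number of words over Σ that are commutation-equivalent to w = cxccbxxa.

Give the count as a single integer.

12

0(c) covers ∅
1(x) covers 0:c
2(c) covers 1:x
3(c) covers 2:c
4(b) covers 3:c
5(x) covers 3:c
6(x) covers 5:x
7(a) covers 3:c
floor of heap: 0:c
completions by unplaced set U, small U first (add the entries for U minus each lowest piece of U):
  |U|=1: {4}:1  {6}:1  {7}:1
  |U|=2: {4,6}:2  {4,7}:2  {5,6}:1  {6,7}:2
  |U|=3: {4,5,6}:3  {4,6,7}:6  {5,6,7}:3
  |U|=4: {4,5,6,7}:12
  |U|=5: {3,4,5,6,7}:12
  |U|=6: {2,3,4,5,6,7}:12
  start at 0(c): 12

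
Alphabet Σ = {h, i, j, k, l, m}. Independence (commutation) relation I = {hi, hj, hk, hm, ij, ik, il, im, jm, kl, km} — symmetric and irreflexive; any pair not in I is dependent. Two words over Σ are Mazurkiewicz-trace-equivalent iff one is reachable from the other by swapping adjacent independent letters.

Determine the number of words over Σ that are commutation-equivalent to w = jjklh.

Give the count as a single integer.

piece 0:j — minimal
piece 1:j rests on {0:j}
piece 2:k rests on {1:j}
piece 3:l rests on {1:j}
piece 4:h rests on {3:l}
minimal pieces: {0:j}
ways to finish when only these pieces remain (= sum over removing one remaining piece with nothing left below it):
  1 left: {2}→1  {4}→1
  2 left: {2,4}→2  {3,4}→1
  3 left: {2,3,4}→3
  placing 0:j first → 3 extensions

3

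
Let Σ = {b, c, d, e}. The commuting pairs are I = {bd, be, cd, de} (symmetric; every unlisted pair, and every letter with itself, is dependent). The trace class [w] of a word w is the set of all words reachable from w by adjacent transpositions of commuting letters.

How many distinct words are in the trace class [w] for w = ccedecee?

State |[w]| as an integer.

drop 0:c onto floor
drop 1:c onto {0:c}
drop 2:e onto {1:c}
drop 3:d onto floor
drop 4:e onto {2:e}
drop 5:c onto {4:e}
drop 6:e onto {5:c}
drop 7:e onto {6:e}
ground layer = {0:c, 3:d}
drop-orders for the pieces not yet dropped (sum over which currently-grounded one goes next):
  1 to go: {3} 1  {7} 1
  2 to go: {3,7} 2  {6,7} 1
  3 to go: {3,6,7} 3  {5,6,7} 1
  4 to go: {3,5,6,7} 4  {4,5,6,7} 1
  5 to go: {2,4,5,6,7} 1  {3,4,5,6,7} 5
  6 to go: {1,2,4,5,6,7} 1  {2,3,4,5,6,7} 6
  if 0:c drops first: 7 orders
  if 3:d drops first: 1 orders
heap linearizations: 8

8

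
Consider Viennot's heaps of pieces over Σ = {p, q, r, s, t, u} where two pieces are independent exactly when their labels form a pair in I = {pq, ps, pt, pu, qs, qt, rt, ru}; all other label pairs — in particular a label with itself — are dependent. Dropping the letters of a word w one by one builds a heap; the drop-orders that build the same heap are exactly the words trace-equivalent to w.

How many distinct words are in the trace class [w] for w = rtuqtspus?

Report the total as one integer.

73

drop 0:r onto floor
drop 1:t onto floor
drop 2:u onto {1:t}
drop 3:q onto {0:r, 2:u}
drop 4:t onto {2:u}
drop 5:s onto {0:r, 4:t}
drop 6:p onto {0:r}
drop 7:u onto {3:q, 5:s}
drop 8:s onto {7:u}
ground layer = {0:r, 1:t}
drop-orders for the pieces not yet dropped (sum over which currently-grounded one goes next):
  1 to go: {6} 1  {8} 1
  2 to go: {6,8} 2  {7,8} 1
  3 to go: {3,7,8} 1  {5,7,8} 1  {6,7,8} 3
  4 to go: {3,5,7,8} 2  {3,6,7,8} 4  {4,5,7,8} 1  {5,6,7,8} 4
  5 to go: {3,4,5,7,8} 3  {3,5,6,7,8} 10  {4,5,6,7,8} 5
  6 to go: {0,3,5,6,7,8} 10  {2,3,4,5,7,8} 3  {3,4,5,6,7,8} 18
  7 to go: {0,3,4,5,6,7,8} 28  {1,2,3,4,5,7,8} 3  {2,3,4,5,6,7,8} 21
  if 0:r drops first: 24 orders
  if 1:t drops first: 49 orders
heap linearizations: 73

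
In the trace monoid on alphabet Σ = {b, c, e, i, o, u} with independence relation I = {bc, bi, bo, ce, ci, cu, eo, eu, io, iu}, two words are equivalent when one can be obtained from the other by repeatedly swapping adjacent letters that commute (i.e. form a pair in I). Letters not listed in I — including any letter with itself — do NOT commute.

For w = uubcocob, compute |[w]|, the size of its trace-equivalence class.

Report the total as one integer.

piece 0:u — minimal
piece 1:u rests on {0:u}
piece 2:b rests on {1:u}
piece 3:c — minimal
piece 4:o rests on {1:u, 3:c}
piece 5:c rests on {4:o}
piece 6:o rests on {5:c}
piece 7:b rests on {2:b}
minimal pieces: {0:u, 3:c}
ways to finish when only these pieces remain (= sum over removing one remaining piece with nothing left below it):
  1 left: {6}→1  {7}→1
  2 left: {2,7}→1  {5,6}→1  {6,7}→2
  3 left: {2,6,7}→3  {4,5,6}→1  {5,6,7}→3
  4 left: {2,5,6,7}→6  {3,4,5,6}→1  {4,5,6,7}→4
  5 left: {2,4,5,6,7}→10  {3,4,5,6,7}→5
  6 left: {1,2,4,5,6,7}→10  {2,3,4,5,6,7}→15
  placing 0:u first → 25 extensions
  placing 3:c first → 10 extensions
total linear extensions = 35

35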